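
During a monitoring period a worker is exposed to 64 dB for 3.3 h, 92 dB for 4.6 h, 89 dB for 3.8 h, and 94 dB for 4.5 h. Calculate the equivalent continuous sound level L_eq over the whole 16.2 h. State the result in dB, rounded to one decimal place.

91.3 dB

The energy average is taken in the linear domain: L_eq = 10·log₁₀[(Σ tᵢ·10^(Lᵢ/10))/T], T = 16.2 h.
Σ tᵢ·10^(Lᵢ/10) = 3.3·10^(64/10) + 4.6·10^(92/10) + 3.8·10^(89/10) + 4.5·10^(94/10) = 2.162e+10.
L_eq = 10·log₁₀(2.162e+10/16.2) = 91.25 dB.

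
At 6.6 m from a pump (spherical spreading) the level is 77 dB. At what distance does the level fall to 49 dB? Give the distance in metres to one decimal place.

For a point source L₁ − L₂ = 20·log₁₀(r₂/r₁), so r₂ = r₁·10^((L₁−L₂)/20).
r₂ = 6.6·10^((77−49)/20) = 6.6·10^(28.0/20) = 165.78 m.

165.8 m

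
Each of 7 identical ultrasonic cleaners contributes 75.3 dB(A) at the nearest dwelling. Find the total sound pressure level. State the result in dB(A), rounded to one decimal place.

83.8 dB(A)

N identical incoherent sources raise the level by 10·log₁₀ N.
L_total = 75.3 + 10·log₁₀(7) = 75.3 + 8.451 = 83.75 dB(A).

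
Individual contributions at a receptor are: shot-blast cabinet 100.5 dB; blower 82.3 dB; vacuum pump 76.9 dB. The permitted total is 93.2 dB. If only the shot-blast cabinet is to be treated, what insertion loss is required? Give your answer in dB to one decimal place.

The untreated sources together contribute 10^(82.3/10) + 10^(76.9/10) = 2.188e+08, i.e. 83.40 dB.
To meet 93.2 dB overall, the treated shot-blast cabinet may contribute at most 10^(93.2/10) − 2.188e+08 = 1.870e+09, i.e. 92.72 dB.
Required insertion loss = 100.5 − 92.72 = 7.78 dB.

7.8 dB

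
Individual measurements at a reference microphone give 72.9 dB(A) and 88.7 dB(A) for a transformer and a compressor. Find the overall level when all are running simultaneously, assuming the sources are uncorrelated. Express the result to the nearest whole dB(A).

89 dB(A)

For uncorrelated sources the intensities add, so convert each level to linear form, sum, and take 10·log₁₀ of the total.
Σ 10^(L/10) = 10^(72.9/10) + 10^(88.7/10) = 7.608e+08.
L_total = 10·log₁₀(7.608e+08) = 88.81 dB(A).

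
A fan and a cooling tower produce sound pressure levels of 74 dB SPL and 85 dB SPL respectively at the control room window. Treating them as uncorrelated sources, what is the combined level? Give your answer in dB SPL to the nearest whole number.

85 dB SPL

Incoherent sources combine by intensity addition: L_total = 10·log₁₀(Σ 10^(L_i/10)).
Σ 10^(L/10) = 10^(74/10) + 10^(85/10) = 3.413e+08.
L_total = 10·log₁₀(3.413e+08) = 85.33 dB SPL.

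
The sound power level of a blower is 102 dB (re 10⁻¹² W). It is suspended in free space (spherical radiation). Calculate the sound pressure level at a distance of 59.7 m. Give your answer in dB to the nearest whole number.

55 dB

L_p = L_w − 10·log₁₀(4π·r²) with r = 59.7 m.
4π·r² = 4.479e+04 m², 10·log₁₀ of that is 46.512 dB.
L_p = 102 − 46.512 = 55.49 dB.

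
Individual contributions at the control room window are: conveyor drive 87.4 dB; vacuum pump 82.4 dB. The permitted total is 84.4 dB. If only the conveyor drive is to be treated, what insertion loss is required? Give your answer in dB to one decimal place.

Fixed contribution from the other source: Σ 10^(L/10) = 10^(82.4/10) = 1.738e+08 (82.40 dB).
To meet 84.4 dB overall, the treated conveyor drive may contribute at most 10^(84.4/10) − 1.738e+08 = 1.016e+08, i.e. 80.07 dB.
Required insertion loss = 87.4 − 80.07 = 7.33 dB.

7.3 dB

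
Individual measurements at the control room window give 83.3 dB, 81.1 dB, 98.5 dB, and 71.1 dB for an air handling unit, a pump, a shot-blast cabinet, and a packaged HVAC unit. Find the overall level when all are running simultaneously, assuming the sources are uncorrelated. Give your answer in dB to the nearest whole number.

For uncorrelated sources the intensities add, so convert each level to linear form, sum, and take 10·log₁₀ of the total.
Σ 10^(L/10) = 10^(83.3/10) + 10^(81.1/10) + 10^(98.5/10) + 10^(71.1/10) = 7.435e+09.
L_total = 10·log₁₀(7.435e+09) = 98.71 dB.

99 dB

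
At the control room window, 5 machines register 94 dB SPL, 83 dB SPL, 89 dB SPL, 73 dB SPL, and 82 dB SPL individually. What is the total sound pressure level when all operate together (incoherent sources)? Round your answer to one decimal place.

Incoherent sources combine by intensity addition: L_total = 10·log₁₀(Σ 10^(L_i/10)).
Σ 10^(L/10) = 10^(94/10) + 10^(83/10) + 10^(89/10) + 10^(73/10) + 10^(82/10) = 3.684e+09.
L_total = 10·log₁₀(3.684e+09) = 95.66 dB SPL.

95.7 dB SPL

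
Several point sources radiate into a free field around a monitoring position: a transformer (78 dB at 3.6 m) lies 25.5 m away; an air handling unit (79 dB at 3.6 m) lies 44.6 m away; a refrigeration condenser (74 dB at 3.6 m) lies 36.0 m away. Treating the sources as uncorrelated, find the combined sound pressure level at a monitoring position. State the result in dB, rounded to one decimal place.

Propagate each source to the receiver with L = L_ref − 20·log₁₀(r/r_ref), then add intensities.
transformer: 78 − 20·log₁₀(25.5/3.6) = 78 − 17.00 = 61.00 dB.
air handling unit: 79 − 20·log₁₀(44.6/3.6) = 79 − 21.86 = 57.14 dB.
refrigeration condenser: 74 − 20·log₁₀(36.0/3.6) = 74 − 20.00 = 54.00 dB.
Σ 10^(L/10) = 2.026e+06 → L_total = 10·log₁₀(2.026e+06) = 63.07 dB.

63.1 dB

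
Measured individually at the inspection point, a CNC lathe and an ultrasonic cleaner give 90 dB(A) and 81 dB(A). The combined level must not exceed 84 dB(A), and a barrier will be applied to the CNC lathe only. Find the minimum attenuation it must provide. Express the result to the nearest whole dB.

The untreated sources together contribute 10^(81/10) = 1.259e+08, i.e. 81.00 dB(A).
The limit corresponds to 10^(84/10) = 2.512e+08; subtracting the fixed part leaves 1.253e+08 for the CNC lathe, i.e. 80.98 dB(A).
Required insertion loss = 90 − 80.98 = 9.02 dB.

9 dB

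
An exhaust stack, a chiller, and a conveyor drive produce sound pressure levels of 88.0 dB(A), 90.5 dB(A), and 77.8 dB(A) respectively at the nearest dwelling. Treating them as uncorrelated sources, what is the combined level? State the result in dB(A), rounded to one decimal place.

Incoherent sources combine by intensity addition: L_total = 10·log₁₀(Σ 10^(L_i/10)).
Σ 10^(L/10) = 10^(88.0/10) + 10^(90.5/10) + 10^(77.8/10) = 1.813e+09.
L_total = 10·log₁₀(1.813e+09) = 92.58 dB(A).

92.6 dB(A)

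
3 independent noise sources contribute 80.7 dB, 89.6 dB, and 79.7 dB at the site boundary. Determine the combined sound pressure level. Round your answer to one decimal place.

90.5 dB

Incoherent sources combine by intensity addition: L_total = 10·log₁₀(Σ 10^(L_i/10)).
Σ 10^(L/10) = 10^(80.7/10) + 10^(89.6/10) + 10^(79.7/10) = 1.123e+09.
L_total = 10·log₁₀(1.123e+09) = 90.50 dB.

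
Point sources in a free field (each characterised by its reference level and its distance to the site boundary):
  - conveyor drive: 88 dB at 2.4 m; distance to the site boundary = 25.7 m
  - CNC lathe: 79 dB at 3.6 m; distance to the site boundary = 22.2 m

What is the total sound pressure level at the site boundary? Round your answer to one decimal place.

First find each source's level at the receiver (point-source: −20·log₁₀(r/r_ref)), then combine on an intensity basis.
conveyor drive: 88 − 20·log₁₀(25.7/2.4) = 88 − 20.59 = 67.41 dB.
CNC lathe: 79 − 20·log₁₀(22.2/3.6) = 79 − 15.80 = 63.20 dB.
Σ 10^(L/10) = 7.591e+06 → L_total = 10·log₁₀(7.591e+06) = 68.80 dB.

68.8 dB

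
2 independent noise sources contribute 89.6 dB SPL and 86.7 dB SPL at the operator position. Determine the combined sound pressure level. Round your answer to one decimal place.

91.4 dB SPL

For uncorrelated sources the intensities add, so convert each level to linear form, sum, and take 10·log₁₀ of the total.
Σ 10^(L/10) = 10^(89.6/10) + 10^(86.7/10) = 1.380e+09.
L_total = 10·log₁₀(1.380e+09) = 91.40 dB SPL.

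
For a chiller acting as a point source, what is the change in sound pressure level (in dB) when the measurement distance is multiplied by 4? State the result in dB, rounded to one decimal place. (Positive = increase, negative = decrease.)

-12.0 dB

A point source loses 6 dB per doubling of distance; generally ΔL = −20·log₁₀(r₂/r₁).
ΔL = −20·log₁₀(4) = -12.04 dB.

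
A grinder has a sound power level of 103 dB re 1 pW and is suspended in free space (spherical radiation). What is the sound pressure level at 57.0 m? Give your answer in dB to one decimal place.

Free-field spherical radiation: L_p = L_w − 10·log₁₀(4π·r²), r = 57.0 m.
4π·r² = 4.083e+04 m², 10·log₁₀ of that is 46.110 dB.
L_p = 103 − 46.110 = 56.89 dB.

56.9 dB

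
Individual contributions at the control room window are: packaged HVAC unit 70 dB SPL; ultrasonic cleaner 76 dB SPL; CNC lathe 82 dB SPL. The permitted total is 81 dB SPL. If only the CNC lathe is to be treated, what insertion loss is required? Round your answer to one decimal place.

3.2 dB

The untreated sources together contribute 10^(70/10) + 10^(76/10) = 4.981e+07, i.e. 76.97 dB SPL.
To meet 81 dB SPL overall, the treated CNC lathe may contribute at most 10^(81/10) − 4.981e+07 = 7.608e+07, i.e. 78.81 dB SPL.
So the CNC lathe must be reduced from 82 to 78.81 dB SPL: IL = 3.19 dB.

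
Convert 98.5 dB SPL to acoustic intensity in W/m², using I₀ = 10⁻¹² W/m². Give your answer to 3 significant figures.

I/I₀ = 10^(98.5/10) = 7.079e+09, so I = 7.079e+09 × 10⁻¹² W/m².

0.00708 W/m²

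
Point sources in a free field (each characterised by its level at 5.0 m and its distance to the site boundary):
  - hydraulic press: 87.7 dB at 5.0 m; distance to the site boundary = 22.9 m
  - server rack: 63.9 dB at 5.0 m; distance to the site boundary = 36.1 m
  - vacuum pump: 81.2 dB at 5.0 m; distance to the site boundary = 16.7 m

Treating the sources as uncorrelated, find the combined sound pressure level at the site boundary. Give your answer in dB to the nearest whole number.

Apply inverse-square spreading to bring every level to the receiver, then sum 10^(L/10).
hydraulic press: 87.7 − 20·log₁₀(22.9/5.0) = 87.7 − 13.22 = 74.48 dB.
server rack: 63.9 − 20·log₁₀(36.1/5.0) = 63.9 − 17.17 = 46.73 dB.
vacuum pump: 81.2 − 20·log₁₀(16.7/5.0) = 81.2 − 10.47 = 70.73 dB.
Σ 10^(L/10) = 3.994e+07 → L_total = 10·log₁₀(3.994e+07) = 76.01 dB.

76 dB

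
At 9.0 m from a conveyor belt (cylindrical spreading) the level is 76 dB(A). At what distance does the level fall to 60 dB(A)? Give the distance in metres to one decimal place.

358.3 m

For a line source L₁ − L₂ = 10·log₁₀(r₂/r₁), so r₂ = r₁·10^((L₁−L₂)/10).
r₂ = 9.0·10^((76−60)/10) = 9.0·10^(16.0/10) = 358.30 m.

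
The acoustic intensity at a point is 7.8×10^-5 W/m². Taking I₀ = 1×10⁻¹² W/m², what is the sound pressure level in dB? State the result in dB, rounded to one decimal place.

78.9 dB

I/I₀ = 7.8×10^-5/10⁻¹² = 7.8×10^7, and L = 10·log₁₀(I/I₀).
L = 10·(0.8921 + 7) = 78.92 dB.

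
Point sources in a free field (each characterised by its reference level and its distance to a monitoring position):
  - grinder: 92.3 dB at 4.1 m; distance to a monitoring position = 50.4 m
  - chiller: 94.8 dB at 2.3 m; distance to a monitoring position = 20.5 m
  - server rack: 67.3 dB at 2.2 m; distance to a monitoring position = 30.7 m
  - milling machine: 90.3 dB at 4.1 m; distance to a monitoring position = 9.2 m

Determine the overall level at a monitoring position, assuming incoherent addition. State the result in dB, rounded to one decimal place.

Apply inverse-square spreading to bring every level to the receiver, then sum 10^(L/10).
grinder: 92.3 − 20·log₁₀(50.4/4.1) = 92.3 − 21.79 = 70.51 dB.
chiller: 94.8 − 20·log₁₀(20.5/2.3) = 94.8 − 19.00 = 75.80 dB.
server rack: 67.3 − 20·log₁₀(30.7/2.2) = 67.3 − 22.89 = 44.41 dB.
milling machine: 90.3 − 20·log₁₀(9.2/4.1) = 90.3 − 7.02 = 83.28 dB.
Σ 10^(L/10) = 2.621e+08 → L_total = 10·log₁₀(2.621e+08) = 84.18 dB.

84.2 dB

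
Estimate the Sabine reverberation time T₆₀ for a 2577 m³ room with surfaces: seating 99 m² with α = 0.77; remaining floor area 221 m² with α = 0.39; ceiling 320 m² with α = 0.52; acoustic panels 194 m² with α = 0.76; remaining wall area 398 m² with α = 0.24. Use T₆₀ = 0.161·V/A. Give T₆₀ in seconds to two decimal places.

A = Σ Sᵢαᵢ = 99·0.77 + 221·0.39 + 320·0.52 + 194·0.76 + 398·0.24 = 571.78 m².
T₆₀ = 0.161·V/A = 0.161·2577/571.78 = 0.726 s.

0.73 s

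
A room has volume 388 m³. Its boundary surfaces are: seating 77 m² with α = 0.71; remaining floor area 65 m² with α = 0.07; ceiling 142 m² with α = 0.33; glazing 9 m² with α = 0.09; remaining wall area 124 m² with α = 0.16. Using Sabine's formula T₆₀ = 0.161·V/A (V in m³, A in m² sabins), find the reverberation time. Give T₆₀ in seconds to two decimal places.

A = Σ Sᵢαᵢ = 77·0.71 + 65·0.07 + 142·0.33 + 9·0.09 + 124·0.16 = 126.73 m².
T₆₀ = 0.161 × 388 / 126.73 = 0.493 s.

0.49 s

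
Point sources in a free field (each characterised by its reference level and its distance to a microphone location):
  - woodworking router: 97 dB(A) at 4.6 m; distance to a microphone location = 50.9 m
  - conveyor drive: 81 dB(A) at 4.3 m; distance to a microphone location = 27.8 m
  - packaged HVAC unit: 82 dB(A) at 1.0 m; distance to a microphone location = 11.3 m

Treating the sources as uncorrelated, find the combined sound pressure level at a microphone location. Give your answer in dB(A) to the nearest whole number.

Apply inverse-square spreading to bring every level to the receiver, then sum 10^(L/10).
woodworking router: 97 − 20·log₁₀(50.9/4.6) = 97 − 20.88 = 76.12 dB(A).
conveyor drive: 81 − 20·log₁₀(27.8/4.3) = 81 − 16.21 = 64.79 dB(A).
packaged HVAC unit: 82 − 20·log₁₀(11.3/1.0) = 82 − 21.06 = 60.94 dB(A).
Σ 10^(L/10) = 4.519e+07 → L_total = 10·log₁₀(4.519e+07) = 76.55 dB(A).

77 dB(A)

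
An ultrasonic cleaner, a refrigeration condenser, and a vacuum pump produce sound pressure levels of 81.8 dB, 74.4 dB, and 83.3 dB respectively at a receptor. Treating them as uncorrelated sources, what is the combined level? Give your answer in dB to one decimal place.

For uncorrelated sources the intensities add, so convert each level to linear form, sum, and take 10·log₁₀ of the total.
Σ 10^(L/10) = 10^(81.8/10) + 10^(74.4/10) + 10^(83.3/10) = 3.927e+08.
L_total = 10·log₁₀(3.927e+08) = 85.94 dB.

85.9 dB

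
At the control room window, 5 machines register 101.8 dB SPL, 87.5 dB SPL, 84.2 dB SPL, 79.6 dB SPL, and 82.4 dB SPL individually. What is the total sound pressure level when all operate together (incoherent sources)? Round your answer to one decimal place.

For uncorrelated sources the intensities add, so convert each level to linear form, sum, and take 10·log₁₀ of the total.
Σ 10^(L/10) = 10^(101.8/10) + 10^(87.5/10) + 10^(84.2/10) + 10^(79.6/10) + 10^(82.4/10) = 1.623e+10.
L_total = 10·log₁₀(1.623e+10) = 102.10 dB SPL.

102.1 dB SPL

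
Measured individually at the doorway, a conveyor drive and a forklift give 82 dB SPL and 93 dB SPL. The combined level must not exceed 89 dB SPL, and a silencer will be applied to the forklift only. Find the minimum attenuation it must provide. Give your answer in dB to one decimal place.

The untreated sources together contribute 10^(82/10) = 1.585e+08, i.e. 82.00 dB SPL.
To meet 89 dB SPL overall, the treated forklift may contribute at most 10^(89/10) − 1.585e+08 = 6.358e+08, i.e. 88.03 dB SPL.
Required insertion loss = 93 − 88.03 = 4.97 dB.

5.0 dB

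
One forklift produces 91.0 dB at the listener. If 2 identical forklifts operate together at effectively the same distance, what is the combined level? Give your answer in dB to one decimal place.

94.0 dB

L_total = L₁ + 10·log₁₀ N for N identical incoherent sources.
L_total = 91.0 + 10·log₁₀(2) = 91.0 + 3.010 = 94.01 dB.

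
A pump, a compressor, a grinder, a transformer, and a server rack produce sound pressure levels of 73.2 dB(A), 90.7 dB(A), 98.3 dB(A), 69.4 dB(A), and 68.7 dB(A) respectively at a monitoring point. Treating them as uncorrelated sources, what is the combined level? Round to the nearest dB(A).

For uncorrelated sources the intensities add, so convert each level to linear form, sum, and take 10·log₁₀ of the total.
Σ 10^(L/10) = 10^(73.2/10) + 10^(90.7/10) + 10^(98.3/10) + 10^(69.4/10) + 10^(68.7/10) = 7.973e+09.
L_total = 10·log₁₀(7.973e+09) = 99.02 dB(A).

99 dB(A)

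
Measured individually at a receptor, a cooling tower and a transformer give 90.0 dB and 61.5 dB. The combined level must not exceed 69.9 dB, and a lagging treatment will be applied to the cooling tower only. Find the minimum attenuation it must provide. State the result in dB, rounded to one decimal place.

Everything except the cooling tower sums to 10^(61.5/10) = 1.413e+06 in linear terms, 61.50 dB.
The limit corresponds to 10^(69.9/10) = 9.772e+06; subtracting the fixed part leaves 8.360e+06 for the cooling tower, i.e. 69.22 dB.
So the cooling tower must be reduced from 90.0 to 69.22 dB: IL = 20.78 dB.

20.8 dB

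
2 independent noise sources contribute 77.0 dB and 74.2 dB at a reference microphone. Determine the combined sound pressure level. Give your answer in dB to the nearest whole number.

79 dB

Incoherent sources combine by intensity addition: L_total = 10·log₁₀(Σ 10^(L_i/10)).
Σ 10^(L/10) = 10^(77.0/10) + 10^(74.2/10) = 7.642e+07.
L_total = 10·log₁₀(7.642e+07) = 78.83 dB.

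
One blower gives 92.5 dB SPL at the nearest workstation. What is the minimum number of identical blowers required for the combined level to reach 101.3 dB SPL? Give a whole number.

Need L₁ + 10·log₁₀ N ≥ 101.3, i.e. log₁₀ N ≥ 0.88.
N ≥ 10^(8.8/10) = 7.586, so N = 8.

8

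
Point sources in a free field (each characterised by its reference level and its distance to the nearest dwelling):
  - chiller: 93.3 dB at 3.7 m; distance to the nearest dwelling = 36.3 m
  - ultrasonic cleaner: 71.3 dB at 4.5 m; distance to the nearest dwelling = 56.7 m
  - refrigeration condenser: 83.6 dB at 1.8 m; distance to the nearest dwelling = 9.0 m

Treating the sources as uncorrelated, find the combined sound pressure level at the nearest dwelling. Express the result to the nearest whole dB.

First find each source's level at the receiver (point-source: −20·log₁₀(r/r_ref)), then combine on an intensity basis.
chiller: 93.3 − 20·log₁₀(36.3/3.7) = 93.3 − 19.83 = 73.47 dB.
ultrasonic cleaner: 71.3 − 20·log₁₀(56.7/4.5) = 71.3 − 22.01 = 49.29 dB.
refrigeration condenser: 83.6 − 20·log₁₀(9.0/1.8) = 83.6 − 13.98 = 69.62 dB.
Σ 10^(L/10) = 3.146e+07 → L_total = 10·log₁₀(3.146e+07) = 74.98 dB.

75 dB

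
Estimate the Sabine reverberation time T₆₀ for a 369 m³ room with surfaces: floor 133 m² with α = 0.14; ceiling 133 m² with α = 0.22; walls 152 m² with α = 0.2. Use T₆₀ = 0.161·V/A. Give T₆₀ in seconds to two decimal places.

Total absorption A = 133·0.14 + 133·0.22 + 152·0.2 = 78.28 m² sabins.
T₆₀ = 0.161 × 369 / 78.28 = 0.759 s.

0.76 s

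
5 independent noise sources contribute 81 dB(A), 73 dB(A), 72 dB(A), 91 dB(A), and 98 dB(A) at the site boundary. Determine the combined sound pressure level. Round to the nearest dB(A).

Incoherent sources combine by intensity addition: L_total = 10·log₁₀(Σ 10^(L_i/10)).
Σ 10^(L/10) = 10^(81/10) + 10^(73/10) + 10^(72/10) + 10^(91/10) + 10^(98/10) = 7.730e+09.
L_total = 10·log₁₀(7.730e+09) = 98.88 dB(A).

99 dB(A)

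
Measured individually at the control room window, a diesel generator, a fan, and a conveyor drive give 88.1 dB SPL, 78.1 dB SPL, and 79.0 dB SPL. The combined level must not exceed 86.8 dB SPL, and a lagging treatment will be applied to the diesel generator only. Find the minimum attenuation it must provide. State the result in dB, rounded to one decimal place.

2.9 dB

Everything except the diesel generator sums to 10^(78.1/10) + 10^(79.0/10) = 1.440e+08 in linear terms, 81.58 dB SPL.
The limit corresponds to 10^(86.8/10) = 4.786e+08; subtracting the fixed part leaves 3.346e+08 for the diesel generator, i.e. 85.25 dB SPL.
Required insertion loss = 88.1 − 85.25 = 2.85 dB.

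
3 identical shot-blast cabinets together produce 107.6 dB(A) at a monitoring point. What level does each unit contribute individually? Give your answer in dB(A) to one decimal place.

3 equal contributions raise the level by 10·log₁₀ 3 = 4.771 dB, so each unit alone gives 107.6 − 4.771.

102.8 dB(A)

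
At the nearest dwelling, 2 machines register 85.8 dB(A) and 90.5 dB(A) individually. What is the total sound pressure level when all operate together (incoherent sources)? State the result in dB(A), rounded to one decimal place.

91.8 dB(A)

For uncorrelated sources the intensities add, so convert each level to linear form, sum, and take 10·log₁₀ of the total.
Σ 10^(L/10) = 10^(85.8/10) + 10^(90.5/10) = 1.502e+09.
L_total = 10·log₁₀(1.502e+09) = 91.77 dB(A).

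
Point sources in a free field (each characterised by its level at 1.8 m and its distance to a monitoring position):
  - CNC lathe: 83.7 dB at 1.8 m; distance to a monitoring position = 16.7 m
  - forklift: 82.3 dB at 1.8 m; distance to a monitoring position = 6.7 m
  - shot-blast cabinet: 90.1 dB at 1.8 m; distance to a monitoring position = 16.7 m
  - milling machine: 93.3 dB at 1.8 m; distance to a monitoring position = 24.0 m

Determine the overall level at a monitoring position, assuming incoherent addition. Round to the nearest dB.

First find each source's level at the receiver (point-source: −20·log₁₀(r/r_ref)), then combine on an intensity basis.
CNC lathe: 83.7 − 20·log₁₀(16.7/1.8) = 83.7 − 19.35 = 64.35 dB.
forklift: 82.3 − 20·log₁₀(6.7/1.8) = 82.3 − 11.42 = 70.88 dB.
shot-blast cabinet: 90.1 − 20·log₁₀(16.7/1.8) = 90.1 − 19.35 = 70.75 dB.
milling machine: 93.3 − 20·log₁₀(24.0/1.8) = 93.3 − 22.50 = 70.80 dB.
Σ 10^(L/10) = 3.889e+07 → L_total = 10·log₁₀(3.889e+07) = 75.90 dB.

76 dB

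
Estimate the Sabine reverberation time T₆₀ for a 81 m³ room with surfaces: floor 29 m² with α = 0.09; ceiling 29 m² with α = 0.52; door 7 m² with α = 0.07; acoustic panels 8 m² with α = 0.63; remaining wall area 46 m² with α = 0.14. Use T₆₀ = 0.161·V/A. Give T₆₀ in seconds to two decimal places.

0.44 s

Summing Sᵢαᵢ: 29·0.09 + 29·0.52 + 7·0.07 + 8·0.63 + 46·0.14 = 29.66 m².
T₆₀ = 0.161 × 81 / 29.66 = 0.440 s.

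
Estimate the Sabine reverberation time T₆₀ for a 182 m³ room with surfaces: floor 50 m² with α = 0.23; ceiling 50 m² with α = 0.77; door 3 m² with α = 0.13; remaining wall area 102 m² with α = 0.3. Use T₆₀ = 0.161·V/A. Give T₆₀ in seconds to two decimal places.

0.36 s

Total absorption A = 50·0.23 + 50·0.77 + 3·0.13 + 102·0.3 = 80.99 m² sabins.
T₆₀ = 0.161 × 182 / 80.99 = 0.362 s.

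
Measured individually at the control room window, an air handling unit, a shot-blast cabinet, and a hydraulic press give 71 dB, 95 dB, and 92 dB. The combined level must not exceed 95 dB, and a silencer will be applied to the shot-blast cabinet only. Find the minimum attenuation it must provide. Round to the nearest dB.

3 dB

Everything except the shot-blast cabinet sums to 10^(71/10) + 10^(92/10) = 1.597e+09 in linear terms, 92.03 dB.
To meet 95 dB overall, the treated shot-blast cabinet may contribute at most 10^(95/10) − 1.597e+09 = 1.565e+09, i.e. 91.94 dB.
So the shot-blast cabinet must be reduced from 95 to 91.94 dB: IL = 3.06 dB.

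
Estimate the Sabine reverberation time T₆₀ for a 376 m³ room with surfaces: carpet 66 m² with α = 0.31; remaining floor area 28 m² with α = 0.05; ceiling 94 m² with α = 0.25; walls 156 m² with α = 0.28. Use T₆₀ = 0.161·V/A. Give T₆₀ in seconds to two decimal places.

A = Σ Sᵢαᵢ = 66·0.31 + 28·0.05 + 94·0.25 + 156·0.28 = 89.04 m².
T₆₀ = 0.161·V/A = 0.161·376/89.04 = 0.680 s.

0.68 s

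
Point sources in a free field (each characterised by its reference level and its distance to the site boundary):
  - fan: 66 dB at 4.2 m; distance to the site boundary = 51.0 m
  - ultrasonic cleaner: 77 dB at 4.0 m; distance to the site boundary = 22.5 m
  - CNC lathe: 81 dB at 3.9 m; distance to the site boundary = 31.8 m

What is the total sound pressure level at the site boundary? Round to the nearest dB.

First find each source's level at the receiver (point-source: −20·log₁₀(r/r_ref)), then combine on an intensity basis.
fan: 66 − 20·log₁₀(51.0/4.2) = 66 − 21.69 = 44.31 dB.
ultrasonic cleaner: 77 − 20·log₁₀(22.5/4.0) = 77 − 15.00 = 62.00 dB.
CNC lathe: 81 − 20·log₁₀(31.8/3.9) = 81 − 18.23 = 62.77 dB.
Σ 10^(L/10) = 3.505e+06 → L_total = 10·log₁₀(3.505e+06) = 65.45 dB.

65 dB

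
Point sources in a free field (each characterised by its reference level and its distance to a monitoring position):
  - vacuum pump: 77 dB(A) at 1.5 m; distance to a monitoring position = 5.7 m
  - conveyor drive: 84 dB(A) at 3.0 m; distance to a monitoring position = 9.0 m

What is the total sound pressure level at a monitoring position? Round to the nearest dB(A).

Apply inverse-square spreading to bring every level to the receiver, then sum 10^(L/10).
vacuum pump: 77 − 20·log₁₀(5.7/1.5) = 77 − 11.60 = 65.40 dB(A).
conveyor drive: 84 − 20·log₁₀(9.0/3.0) = 84 − 9.54 = 74.46 dB(A).
Σ 10^(L/10) = 3.138e+07 → L_total = 10·log₁₀(3.138e+07) = 74.97 dB(A).

75 dB(A)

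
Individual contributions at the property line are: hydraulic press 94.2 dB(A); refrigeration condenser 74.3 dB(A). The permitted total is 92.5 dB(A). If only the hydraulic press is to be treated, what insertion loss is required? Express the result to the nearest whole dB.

2 dB

Fixed contribution from the other source: Σ 10^(L/10) = 10^(74.3/10) = 2.692e+07 (74.30 dB(A)).
To meet 92.5 dB(A) overall, the treated hydraulic press may contribute at most 10^(92.5/10) − 2.692e+07 = 1.751e+09, i.e. 92.43 dB(A).
So the hydraulic press must be reduced from 94.2 to 92.43 dB(A): IL = 1.77 dB.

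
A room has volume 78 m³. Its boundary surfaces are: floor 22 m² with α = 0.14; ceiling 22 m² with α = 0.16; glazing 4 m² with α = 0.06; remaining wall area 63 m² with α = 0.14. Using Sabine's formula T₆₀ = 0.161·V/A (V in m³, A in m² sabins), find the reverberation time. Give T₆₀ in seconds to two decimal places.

Total absorption A = 22·0.14 + 22·0.16 + 4·0.06 + 63·0.14 = 15.66 m² sabins.
T₆₀ = 0.161 × 78 / 15.66 = 0.802 s.

0.80 s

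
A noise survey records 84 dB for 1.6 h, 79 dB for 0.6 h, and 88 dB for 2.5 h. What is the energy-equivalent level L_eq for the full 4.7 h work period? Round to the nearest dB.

The energy average is taken in the linear domain: L_eq = 10·log₁₀[(Σ tᵢ·10^(Lᵢ/10))/T], T = 4.7 h.
Σ tᵢ·10^(Lᵢ/10) = 1.6·10^(84/10) + 0.6·10^(79/10) + 2.5·10^(88/10) = 2.027e+09.
L_eq = 10·log₁₀(2.027e+09/4.7) = 86.35 dB.

86 dB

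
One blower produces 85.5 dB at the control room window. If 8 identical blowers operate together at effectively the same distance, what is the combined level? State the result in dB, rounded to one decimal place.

94.5 dB

N identical incoherent sources raise the level by 10·log₁₀ N.
L_total = 85.5 + 10·log₁₀(8) = 85.5 + 9.031 = 94.53 dB.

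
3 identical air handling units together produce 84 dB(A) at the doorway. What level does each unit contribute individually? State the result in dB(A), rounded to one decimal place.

For N identical incoherent sources L_total = L₁ + 10·log₁₀ N, so L₁ = 84 − 10·log₁₀(3) = 84 − 4.771.

79.2 dB(A)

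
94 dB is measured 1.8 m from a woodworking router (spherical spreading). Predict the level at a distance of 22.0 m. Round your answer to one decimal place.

72.3 dB

Point-source attenuation: ΔL = 20·log₁₀(r₂/r₁) = 20·log₁₀(22.0/1.8) = 21.743 dB.
L₂ = 94 − 20·log₁₀(22.0/1.8) = 94 − 21.743 = 72.26 dB.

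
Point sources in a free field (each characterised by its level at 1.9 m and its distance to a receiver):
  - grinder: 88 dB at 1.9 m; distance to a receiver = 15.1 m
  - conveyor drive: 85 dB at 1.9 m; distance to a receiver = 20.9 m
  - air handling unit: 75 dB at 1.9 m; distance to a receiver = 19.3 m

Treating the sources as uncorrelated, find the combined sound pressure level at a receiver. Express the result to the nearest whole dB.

First find each source's level at the receiver (point-source: −20·log₁₀(r/r_ref)), then combine on an intensity basis.
grinder: 88 − 20·log₁₀(15.1/1.9) = 88 − 18.00 = 70.00 dB.
conveyor drive: 85 − 20·log₁₀(20.9/1.9) = 85 − 20.83 = 64.17 dB.
air handling unit: 75 − 20·log₁₀(19.3/1.9) = 75 − 20.14 = 54.86 dB.
Σ 10^(L/10) = 1.291e+07 → L_total = 10·log₁₀(1.291e+07) = 71.11 dB.

71 dB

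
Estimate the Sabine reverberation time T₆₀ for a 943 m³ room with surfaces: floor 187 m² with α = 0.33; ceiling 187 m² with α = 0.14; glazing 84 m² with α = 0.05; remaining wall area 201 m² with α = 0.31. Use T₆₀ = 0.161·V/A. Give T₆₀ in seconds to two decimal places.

0.98 s

Total absorption A = 187·0.33 + 187·0.14 + 84·0.05 + 201·0.31 = 154.40 m² sabins.
T₆₀ = 0.161 × 943 / 154.40 = 0.983 s.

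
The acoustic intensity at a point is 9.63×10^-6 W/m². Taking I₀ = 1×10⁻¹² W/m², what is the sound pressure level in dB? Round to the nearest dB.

Dividing by I₀ shifts the exponent by 12: I/I₀ = 9.63×10^6.
L = 10·(0.9836 + 6) = 69.84 dB.

70 dB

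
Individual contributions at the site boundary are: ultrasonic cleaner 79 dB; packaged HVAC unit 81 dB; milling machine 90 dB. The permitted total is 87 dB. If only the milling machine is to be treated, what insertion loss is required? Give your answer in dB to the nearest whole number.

The untreated sources together contribute 10^(79/10) + 10^(81/10) = 2.053e+08, i.e. 83.12 dB.
To meet 87 dB overall, the treated milling machine may contribute at most 10^(87/10) − 2.053e+08 = 2.959e+08, i.e. 84.71 dB.
Required insertion loss = 90 − 84.71 = 5.29 dB.

5 dB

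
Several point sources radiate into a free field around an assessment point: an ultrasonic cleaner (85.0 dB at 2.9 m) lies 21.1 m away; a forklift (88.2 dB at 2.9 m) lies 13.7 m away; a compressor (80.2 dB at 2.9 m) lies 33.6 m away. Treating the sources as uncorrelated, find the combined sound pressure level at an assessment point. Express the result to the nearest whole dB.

76 dB

First find each source's level at the receiver (point-source: −20·log₁₀(r/r_ref)), then combine on an intensity basis.
ultrasonic cleaner: 85.0 − 20·log₁₀(21.1/2.9) = 85.0 − 17.24 = 67.76 dB.
forklift: 88.2 − 20·log₁₀(13.7/2.9) = 88.2 − 13.49 = 74.71 dB.
compressor: 80.2 − 20·log₁₀(33.6/2.9) = 80.2 − 21.28 = 58.92 dB.
Σ 10^(L/10) = 3.636e+07 → L_total = 10·log₁₀(3.636e+07) = 75.61 dB.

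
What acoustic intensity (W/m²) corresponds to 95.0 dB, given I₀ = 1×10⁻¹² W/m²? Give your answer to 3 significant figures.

I/I₀ = 10^(95.0/10) = 3.162e+09, so I = 3.162e+09 × 10⁻¹² W/m².

0.00316 W/m²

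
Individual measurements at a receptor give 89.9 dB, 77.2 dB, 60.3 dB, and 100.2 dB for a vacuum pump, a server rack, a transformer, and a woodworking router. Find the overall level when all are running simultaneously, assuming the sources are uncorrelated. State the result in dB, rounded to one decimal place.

For uncorrelated sources the intensities add, so convert each level to linear form, sum, and take 10·log₁₀ of the total.
Σ 10^(L/10) = 10^(89.9/10) + 10^(77.2/10) + 10^(60.3/10) + 10^(100.2/10) = 1.150e+10.
L_total = 10·log₁₀(1.150e+10) = 100.61 dB.

100.6 dB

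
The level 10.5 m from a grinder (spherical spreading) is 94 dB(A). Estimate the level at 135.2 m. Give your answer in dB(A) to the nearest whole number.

For a point source, L₂ = L₁ − 20·log₁₀(r₂/r₁).
L₂ = 94 − 20·log₁₀(135.2/10.5) = 94 − 22.196 = 71.80 dB(A).

72 dB(A)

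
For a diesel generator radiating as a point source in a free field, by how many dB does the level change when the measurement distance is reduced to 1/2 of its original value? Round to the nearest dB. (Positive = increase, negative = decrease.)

+6 dB

With spherical spreading the level changes by −20·log₁₀(r₂/r₁).
ΔL = −20·log₁₀(0.5) = +6.02 dB.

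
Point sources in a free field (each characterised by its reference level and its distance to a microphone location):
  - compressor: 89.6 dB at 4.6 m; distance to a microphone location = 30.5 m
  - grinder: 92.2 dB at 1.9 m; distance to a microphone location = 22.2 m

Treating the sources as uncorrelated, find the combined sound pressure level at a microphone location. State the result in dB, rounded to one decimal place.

75.2 dB

Apply inverse-square spreading to bring every level to the receiver, then sum 10^(L/10).
compressor: 89.6 − 20·log₁₀(30.5/4.6) = 89.6 − 16.43 = 73.17 dB.
grinder: 92.2 − 20·log₁₀(22.2/1.9) = 92.2 − 21.35 = 70.85 dB.
Σ 10^(L/10) = 3.290e+07 → L_total = 10·log₁₀(3.290e+07) = 75.17 dB.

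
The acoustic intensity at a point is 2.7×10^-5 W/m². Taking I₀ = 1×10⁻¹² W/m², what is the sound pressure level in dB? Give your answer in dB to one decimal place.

Dividing by I₀ shifts the exponent by 12: I/I₀ = 2.7×10^7.
L = 10·(0.4314 + 7) = 74.31 dB.

74.3 dB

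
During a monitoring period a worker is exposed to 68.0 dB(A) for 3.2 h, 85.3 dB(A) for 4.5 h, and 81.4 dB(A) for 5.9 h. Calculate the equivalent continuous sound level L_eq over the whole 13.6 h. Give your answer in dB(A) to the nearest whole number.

82 dB(A)

Weight each interval's intensity by its duration and average over T = 13.6 h:
Σ tᵢ·10^(Lᵢ/10) = 3.2·10^(68.0/10) + 4.5·10^(85.3/10) + 5.9·10^(81.4/10) = 2.359e+09.
L_eq = 10·log₁₀(2.359e+09/13.6) = 82.39 dB(A).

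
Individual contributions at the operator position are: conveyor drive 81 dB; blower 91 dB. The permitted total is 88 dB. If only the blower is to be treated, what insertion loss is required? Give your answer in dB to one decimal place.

4.0 dB

Everything except the blower sums to 10^(81/10) = 1.259e+08 in linear terms, 81.00 dB.
To meet 88 dB overall, the treated blower may contribute at most 10^(88/10) − 1.259e+08 = 5.051e+08, i.e. 87.03 dB.
Required insertion loss = 91 − 87.03 = 3.97 dB.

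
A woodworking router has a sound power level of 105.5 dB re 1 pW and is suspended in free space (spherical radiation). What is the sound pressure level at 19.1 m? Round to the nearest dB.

69 dB

L_p = L_w − 10·log₁₀(4π·r²) with r = 19.1 m.
4π·r² = 4584 m², 10·log₁₀ of that is 36.613 dB.
L_p = 105.5 − 36.613 = 68.89 dB.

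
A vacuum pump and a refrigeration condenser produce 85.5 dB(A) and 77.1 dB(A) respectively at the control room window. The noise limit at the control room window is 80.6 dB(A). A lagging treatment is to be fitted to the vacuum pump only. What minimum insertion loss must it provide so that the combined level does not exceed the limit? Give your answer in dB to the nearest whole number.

Fixed contribution from the other source: Σ 10^(L/10) = 10^(77.1/10) = 5.129e+07 (77.10 dB(A)).
To meet 80.6 dB(A) overall, the treated vacuum pump may contribute at most 10^(80.6/10) − 5.129e+07 = 6.353e+07, i.e. 78.03 dB(A).
Required insertion loss = 85.5 − 78.03 = 7.47 dB.

7 dB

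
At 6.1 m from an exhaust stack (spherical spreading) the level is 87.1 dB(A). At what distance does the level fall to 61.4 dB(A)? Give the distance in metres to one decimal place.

117.6 m

The 25.7 dB drop corresponds to a distance ratio of 10^(25.7/20) for a point source.
r₂ = 6.1·10^((87.1−61.4)/20) = 6.1·10^(25.7/20) = 117.58 m.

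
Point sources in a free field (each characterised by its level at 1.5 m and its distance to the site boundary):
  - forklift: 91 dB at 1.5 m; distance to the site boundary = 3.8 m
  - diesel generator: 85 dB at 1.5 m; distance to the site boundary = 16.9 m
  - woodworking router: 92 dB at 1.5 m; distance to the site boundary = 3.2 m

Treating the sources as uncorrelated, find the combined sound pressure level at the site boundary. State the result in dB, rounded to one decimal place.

87.4 dB

Apply inverse-square spreading to bring every level to the receiver, then sum 10^(L/10).
forklift: 91 − 20·log₁₀(3.8/1.5) = 91 − 8.07 = 82.93 dB.
diesel generator: 85 − 20·log₁₀(16.9/1.5) = 85 − 21.04 = 63.96 dB.
woodworking router: 92 − 20·log₁₀(3.2/1.5) = 92 − 6.58 = 85.42 dB.
Σ 10^(L/10) = 5.469e+08 → L_total = 10·log₁₀(5.469e+08) = 87.38 dB.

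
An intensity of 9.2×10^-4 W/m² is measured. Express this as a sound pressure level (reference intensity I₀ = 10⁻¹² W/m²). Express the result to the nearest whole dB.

90 dB

L = 10·log₁₀(I/I₀) = 10·log₁₀(9.2×10^-4/10⁻¹²) = 10·log₁₀(9.2×10^8).
L = 10·(0.9638 + 8) = 89.64 dB.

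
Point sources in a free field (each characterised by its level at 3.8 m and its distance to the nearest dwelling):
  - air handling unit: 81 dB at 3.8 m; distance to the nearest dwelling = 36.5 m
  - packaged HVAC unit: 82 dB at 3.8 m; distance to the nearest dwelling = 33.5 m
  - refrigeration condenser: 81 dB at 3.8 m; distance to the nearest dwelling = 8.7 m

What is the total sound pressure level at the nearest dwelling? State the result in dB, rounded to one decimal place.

74.4 dB

Apply inverse-square spreading to bring every level to the receiver, then sum 10^(L/10).
air handling unit: 81 − 20·log₁₀(36.5/3.8) = 81 − 19.65 = 61.35 dB.
packaged HVAC unit: 82 − 20·log₁₀(33.5/3.8) = 82 − 18.91 = 63.09 dB.
refrigeration condenser: 81 − 20·log₁₀(8.7/3.8) = 81 − 7.19 = 73.81 dB.
Σ 10^(L/10) = 2.742e+07 → L_total = 10·log₁₀(2.742e+07) = 74.38 dB.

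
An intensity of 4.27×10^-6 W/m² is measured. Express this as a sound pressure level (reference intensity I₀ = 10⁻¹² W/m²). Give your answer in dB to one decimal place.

L = 10·log₁₀(I/I₀) = 10·log₁₀(4.27×10^-6/10⁻¹²) = 10·log₁₀(4.27×10^6).
L = 10·(0.6304 + 6) = 66.30 dB.

66.3 dB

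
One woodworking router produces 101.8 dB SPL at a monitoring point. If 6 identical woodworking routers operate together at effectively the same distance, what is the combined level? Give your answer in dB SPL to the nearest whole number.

L_total = L₁ + 10·log₁₀ N for N identical incoherent sources.
L_total = 101.8 + 10·log₁₀(6) = 101.8 + 7.782 = 109.58 dB SPL.

110 dB SPL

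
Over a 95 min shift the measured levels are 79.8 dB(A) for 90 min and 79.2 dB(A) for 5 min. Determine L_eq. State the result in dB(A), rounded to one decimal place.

79.8 dB(A)

The energy average is taken in the linear domain: L_eq = 10·log₁₀[(Σ tᵢ·10^(Lᵢ/10))/T], T = 95 min.
Σ tᵢ·10^(Lᵢ/10) = 90·10^(79.8/10) + 5·10^(79.2/10) = 9.011e+09.
L_eq = 10·log₁₀(9.011e+09/95) = 79.77 dB(A).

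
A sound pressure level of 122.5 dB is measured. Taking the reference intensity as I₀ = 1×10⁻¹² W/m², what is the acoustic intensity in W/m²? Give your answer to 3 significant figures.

1.78 W/m²

L = 10·log₁₀(I/I₀) ⇒ I = I₀·10^(L/10) = 10⁻¹² × 10^12.25.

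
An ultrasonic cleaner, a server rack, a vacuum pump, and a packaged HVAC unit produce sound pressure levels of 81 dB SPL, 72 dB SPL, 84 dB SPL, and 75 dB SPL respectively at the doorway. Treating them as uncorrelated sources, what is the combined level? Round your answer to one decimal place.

For uncorrelated sources the intensities add, so convert each level to linear form, sum, and take 10·log₁₀ of the total.
Σ 10^(L/10) = 10^(81/10) + 10^(72/10) + 10^(84/10) + 10^(75/10) = 4.246e+08.
L_total = 10·log₁₀(4.246e+08) = 86.28 dB SPL.

86.3 dB SPL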